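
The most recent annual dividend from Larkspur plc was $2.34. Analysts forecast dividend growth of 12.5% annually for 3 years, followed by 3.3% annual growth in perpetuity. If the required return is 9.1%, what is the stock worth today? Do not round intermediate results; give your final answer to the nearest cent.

$53.16

D_1 = 2.63250
D_2 = 2.96156
D_3 = 3.33176
Terminal value at year 3: TV = D_3×(1+g_2)/(r−g_2) = 3.44171/0.058 = 59.33976
P_0 = D_1/(1+r)^1 + D_2/(1+r)^2 + D_3/(1+r)^3 + TV/(1+r)^3
    = 2.41292 + 2.48812 + 2.56566 + 45.69530 = 53.16200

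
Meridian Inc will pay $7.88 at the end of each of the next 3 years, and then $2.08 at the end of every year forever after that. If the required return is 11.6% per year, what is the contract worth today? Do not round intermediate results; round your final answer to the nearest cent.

PV of 3-year annuity: $7.88 × [1 − (1+0.116)^−3] / 0.116 = 19.05729
Perpetuity value at year 3: $2.08 / 0.116 = 17.93103
PV of perpetuity: 17.93103 / (1+0.116)^3 = 12.90068
Total PV = 19.05729 + 12.90068 = 31.95797

$31.96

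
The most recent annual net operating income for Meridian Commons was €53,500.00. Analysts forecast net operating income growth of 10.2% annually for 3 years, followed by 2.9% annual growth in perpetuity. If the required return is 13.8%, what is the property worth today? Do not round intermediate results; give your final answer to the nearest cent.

€609185.90

D_1 = 58957.00000
D_2 = 64970.61400
D_3 = 71597.61663
Terminal value at year 3: TV = D_3×(1+g_2)/(r−g_2) = 73673.94751/0.109 = 675907.77532
P_0 = D_1/(1+r)^1 + D_2/(1+r)^2 + D_3/(1+r)^3 + TV/(1+r)^3
    = 51807.55712 + 50168.65373 + 48581.59614 + 458628.09569 = 609185.90268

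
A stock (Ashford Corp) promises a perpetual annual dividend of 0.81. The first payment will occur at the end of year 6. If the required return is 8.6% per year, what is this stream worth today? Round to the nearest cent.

Value at end of year 5: C / r = 0.81 / 0.086 = 9.4186
Discount to today: PV = 9.4186 / (1 + 0.086)^5 = 9.4186 / 1.510599 = 6.24

6.24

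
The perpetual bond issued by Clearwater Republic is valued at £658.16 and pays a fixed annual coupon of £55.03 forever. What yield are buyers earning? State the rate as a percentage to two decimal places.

8.36%

P = C/r ⇒ r = C/P = £55.03/£658.16 = 0.083612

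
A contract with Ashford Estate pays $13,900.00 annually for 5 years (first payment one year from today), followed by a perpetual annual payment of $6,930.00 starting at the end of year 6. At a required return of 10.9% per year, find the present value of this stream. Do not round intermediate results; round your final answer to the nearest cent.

$89403.32

PV of 5-year annuity: $13,900.00 × [1 − (1+0.109)^−5] / 0.109 = 51502.46206
Perpetuity value at year 5: $6,930.00 / 0.109 = 63577.98165
PV of perpetuity: 63577.98165 / (1+0.109)^5 = 37900.85488
Total PV = 51502.46206 + 37900.85488 = 89403.31694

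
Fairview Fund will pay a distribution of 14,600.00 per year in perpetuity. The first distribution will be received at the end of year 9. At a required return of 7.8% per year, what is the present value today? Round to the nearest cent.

102638.00

Value at end of year 8: C / r = 14,600.00 / 0.078 = 187,179.4872
Discount to today: PV = 187,179.4872 / (1 + 0.078)^8 = 187,179.4872 / 1.823686 = 102,638.00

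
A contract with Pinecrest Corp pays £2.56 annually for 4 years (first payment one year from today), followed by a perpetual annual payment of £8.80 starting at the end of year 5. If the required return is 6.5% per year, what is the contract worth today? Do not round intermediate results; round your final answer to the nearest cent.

£114.01

PV of 4-year annuity: £2.56 × [1 − (1+0.065)^−4] / 0.065 = 8.77004
Perpetuity value at year 4: £8.80 / 0.065 = 135.38462
PV of perpetuity: 135.38462 / (1+0.065)^4 = 105.23759
Total PV = 8.77004 + 105.23759 = 114.00763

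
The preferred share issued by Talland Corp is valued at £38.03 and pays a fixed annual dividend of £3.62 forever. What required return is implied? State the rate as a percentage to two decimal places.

P = C/r ⇒ r = C/P = £3.62/£38.03 = 0.095188

9.52%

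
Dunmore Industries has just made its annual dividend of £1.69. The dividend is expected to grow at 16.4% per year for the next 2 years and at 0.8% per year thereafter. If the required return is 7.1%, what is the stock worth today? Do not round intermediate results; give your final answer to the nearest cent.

£35.77

D_1 = 1.96716
D_2 = 2.28977
Terminal value at year 2: TV = D_2×(1+g_2)/(r−g_2) = 2.30809/0.063 = 36.63639
P_0 = D_1/(1+r)^1 + D_2/(1+r)^2 + TV/(1+r)^2
    = 1.83675 + 1.99624 + 31.93991 = 35.77291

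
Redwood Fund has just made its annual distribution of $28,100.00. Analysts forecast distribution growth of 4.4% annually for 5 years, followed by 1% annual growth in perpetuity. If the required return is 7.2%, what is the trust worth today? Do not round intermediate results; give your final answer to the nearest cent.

D_1 = 29336.40000
D_2 = 30627.20160
D_3 = 31974.79847
D_4 = 33381.68960
D_5 = 34850.48395
Terminal value at year 5: TV = D_5×(1+g_2)/(r−g_2) = 35198.98879/0.062 = 567725.62557
P_0 = D_1/(1+r)^1 + D_2/(1+r)^2 + D_3/(1+r)^3 + D_4/(1+r)^4 + D_5/(1+r)^5 + TV/(1+r)^5
    = 27366.04478 + 26651.26002 + 25955.14502 + 25277.21213 + 24616.98644 + 401018.65009 = 530885.29849

$530885.30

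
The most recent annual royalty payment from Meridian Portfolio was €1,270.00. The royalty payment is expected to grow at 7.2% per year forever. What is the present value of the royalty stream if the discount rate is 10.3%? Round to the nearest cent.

€43917.42

D₁ = D₀ × (1 + g) = €1,270.00 × 1.072 = €1,361.4400
Growing perpetuity: P = D₁ / (r − g) = €1,361.4400 / (0.103 − 0.072) = €43,917.42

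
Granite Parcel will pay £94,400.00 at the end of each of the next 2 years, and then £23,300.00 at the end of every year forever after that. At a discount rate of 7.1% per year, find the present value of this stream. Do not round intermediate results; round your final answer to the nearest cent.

£456541.15

PV of 2-year annuity: £94,400.00 × [1 − (1+0.071)^−2] / 0.071 = 170440.63813
Perpetuity value at year 2: £23,300.00 / 0.071 = 328169.01408
PV of perpetuity: 328169.01408 / (1+0.071)^2 = 286100.50912
Total PV = 170440.63813 + 286100.50912 = 456541.14725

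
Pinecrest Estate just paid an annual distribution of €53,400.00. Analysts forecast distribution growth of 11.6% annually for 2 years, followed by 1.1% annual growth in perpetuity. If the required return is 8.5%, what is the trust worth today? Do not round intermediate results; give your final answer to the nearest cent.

€883264.86

D_1 = 59594.40000
D_2 = 66507.35040
Terminal value at year 2: TV = D_2×(1+g_2)/(r−g_2) = 67238.93125/0.074 = 908634.20614
P_0 = D_1/(1+r)^1 + D_2/(1+r)^2 + TV/(1+r)^2
    = 54925.71429 + 56495.02041 + 771844.13017 = 883264.86486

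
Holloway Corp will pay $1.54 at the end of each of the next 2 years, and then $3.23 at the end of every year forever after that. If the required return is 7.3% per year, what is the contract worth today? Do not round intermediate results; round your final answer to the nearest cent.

PV of 2-year annuity: $1.54 × [1 − (1+0.073)^−2] / 0.073 = 2.77281
Perpetuity value at year 2: $3.23 / 0.073 = 44.24658
PV of perpetuity: 44.24658 / (1+0.073)^2 = 38.43087
Total PV = 2.77281 + 38.43087 = 41.20368

$41.20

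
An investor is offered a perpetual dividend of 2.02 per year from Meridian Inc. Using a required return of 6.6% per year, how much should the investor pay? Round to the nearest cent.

30.61

Level perpetuity: PV = C / r = 2.02 / 0.066 = 30.61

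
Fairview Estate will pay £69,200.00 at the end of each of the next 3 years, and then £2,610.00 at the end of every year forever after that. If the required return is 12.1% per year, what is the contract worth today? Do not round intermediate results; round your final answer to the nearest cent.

PV of 3-year annuity: £69,200.00 × [1 − (1+0.121)^−3] / 0.121 = 165921.53024
Perpetuity value at year 3: £2,610.00 / 0.121 = 21570.24793
PV of perpetuity: 21570.24793 / (1+0.121)^3 = 15312.22490
Total PV = 165921.53024 + 15312.22490 = 181233.75514

£181233.76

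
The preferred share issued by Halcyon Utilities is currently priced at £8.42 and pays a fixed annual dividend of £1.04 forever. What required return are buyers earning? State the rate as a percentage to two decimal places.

P = C/r ⇒ r = C/P = £1.04/£8.42 = 0.123515

12.35%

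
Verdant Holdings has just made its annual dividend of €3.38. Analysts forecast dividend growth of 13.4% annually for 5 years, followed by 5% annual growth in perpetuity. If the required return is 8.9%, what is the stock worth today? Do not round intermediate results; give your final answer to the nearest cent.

D_1 = 3.83292
D_2 = 4.34653
D_3 = 4.92897
D_4 = 5.58945
D_5 = 6.33843
Terminal value at year 5: TV = D_5×(1+g_2)/(r−g_2) = 6.65536/0.039 = 170.65015
P_0 = D_1/(1+r)^1 + D_2/(1+r)^2 + D_3/(1+r)^3 + D_4/(1+r)^4 + D_5/(1+r)^5 + TV/(1+r)^5
    = 3.51967 + 3.66511 + 3.81656 + 3.97427 + 4.13850 + 111.42106 = 130.53516

€130.54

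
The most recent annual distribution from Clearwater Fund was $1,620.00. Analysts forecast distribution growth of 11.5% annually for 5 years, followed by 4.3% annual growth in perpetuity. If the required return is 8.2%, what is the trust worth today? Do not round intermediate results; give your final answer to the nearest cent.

$59218.87

D_1 = 1806.30000
D_2 = 2014.02450
D_3 = 2245.63732
D_4 = 2503.88561
D_5 = 2791.83245
Terminal value at year 5: TV = D_5×(1+g_2)/(r−g_2) = 2911.88125/0.039 = 74663.62178
P_0 = D_1/(1+r)^1 + D_2/(1+r)^2 + D_3/(1+r)^3 + D_4/(1+r)^4 + D_5/(1+r)^5 + TV/(1+r)^5
    = 1669.40850 + 1720.32392 + 1772.79221 + 1826.86073 + 1882.57830 + 50346.90163 = 59218.86529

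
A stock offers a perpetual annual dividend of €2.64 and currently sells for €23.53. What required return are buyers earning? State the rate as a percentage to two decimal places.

11.22%

P = C/r ⇒ r = C/P = €2.64/€23.53 = 0.112197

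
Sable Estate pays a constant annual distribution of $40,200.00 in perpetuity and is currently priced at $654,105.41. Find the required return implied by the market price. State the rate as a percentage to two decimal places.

6.15%

P = C/r ⇒ r = C/P = $40,200.00/$654,105.41 = 0.061458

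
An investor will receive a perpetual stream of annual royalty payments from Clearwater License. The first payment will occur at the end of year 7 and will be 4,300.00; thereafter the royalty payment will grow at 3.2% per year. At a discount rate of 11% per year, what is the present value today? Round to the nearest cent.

29473.79

Value at end of year 6: C₁ / (r − g) = 4,300.00 / (0.11 − 0.032) = 55,128.2051
Discount to today: PV = 55,128.2051 / (1 + 0.11)^6 = 55,128.2051 / 1.870415 = 29,473.79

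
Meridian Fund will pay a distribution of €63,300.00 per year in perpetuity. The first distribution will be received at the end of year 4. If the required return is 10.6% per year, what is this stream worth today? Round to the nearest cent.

Value at end of year 3: C / r = €63,300.00 / 0.106 = €597,169.8113
Discount to today: PV = €597,169.8113 / (1 + 0.106)^3 = €597,169.8113 / 1.352899 = €441,400.14

€441400.14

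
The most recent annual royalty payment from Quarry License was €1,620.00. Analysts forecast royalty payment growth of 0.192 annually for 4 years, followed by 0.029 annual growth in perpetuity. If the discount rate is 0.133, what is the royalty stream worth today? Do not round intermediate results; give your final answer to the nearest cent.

D_1 = 1931.04000
D_2 = 2301.79968
D_3 = 2743.74522
D_4 = 3270.54430
Terminal value at year 4: TV = D_4×(1+g_2)/(r−g_2) = 3365.39009/0.104 = 32359.52005
P_0 = D_1/(1+r)^1 + D_2/(1+r)^2 + D_3/(1+r)^3 + D_4/(1+r)^4 + TV/(1+r)^4
    = 1704.36011 + 1793.11319 + 1886.48802 + 1984.72526 + 19637.32972 = 27006.01629

€27006.02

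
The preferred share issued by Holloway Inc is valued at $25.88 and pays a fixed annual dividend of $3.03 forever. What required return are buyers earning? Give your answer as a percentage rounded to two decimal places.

P = C/r ⇒ r = C/P = $3.03/$25.88 = 0.117079

11.71%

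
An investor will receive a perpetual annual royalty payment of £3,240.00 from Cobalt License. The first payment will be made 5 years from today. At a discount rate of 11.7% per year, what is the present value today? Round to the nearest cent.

£17788.79

Value at end of year 4: C / r = £3,240.00 / 0.117 = £27,692.3077
Discount to today: PV = £27,692.3077 / (1 + 0.117)^4 = £27,692.3077 / 1.556728 = £17,788.79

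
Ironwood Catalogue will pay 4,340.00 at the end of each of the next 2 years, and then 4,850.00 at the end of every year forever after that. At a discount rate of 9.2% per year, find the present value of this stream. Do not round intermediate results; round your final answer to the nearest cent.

51822.67

PV of 2-year annuity: 4,340.00 × [1 − (1+0.092)^−2] / 0.092 = 7613.88184
Perpetuity value at year 2: 4,850.00 / 0.092 = 52717.39130
PV of perpetuity: 52717.39130 / (1+0.092)^2 = 44208.79063
Total PV = 7613.88184 + 44208.79063 = 51822.67247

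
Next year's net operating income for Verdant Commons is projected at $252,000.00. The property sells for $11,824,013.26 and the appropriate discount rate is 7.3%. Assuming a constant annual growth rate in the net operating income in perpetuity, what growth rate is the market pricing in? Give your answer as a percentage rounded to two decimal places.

P = D₁/(r−g) ⇒ g = r − D₁/P = 0.073 − $252,000.00/$11,824,013.26 = 0.051687

5.17%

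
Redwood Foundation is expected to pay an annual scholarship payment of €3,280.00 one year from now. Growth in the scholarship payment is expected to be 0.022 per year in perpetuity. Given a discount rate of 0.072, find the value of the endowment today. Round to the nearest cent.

Growing perpetuity: P = D₁ / (r − g) = €3,280.0000 / (0.072 − 0.022) = €65,600.00

€65600.00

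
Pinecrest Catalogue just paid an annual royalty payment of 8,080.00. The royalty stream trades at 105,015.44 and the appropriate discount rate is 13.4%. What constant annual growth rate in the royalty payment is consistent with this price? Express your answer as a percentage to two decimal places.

5.30%

P = D₀(1+g)/(r−g) ⇒ P(r−g) = D₀(1+g) ⇒ g(P+D₀) = P·r − D₀
g = (P·r − D₀)/(P + D₀) = (105,015.44×0.134 − 8,080.00) / (105,015.44 + 8,080.00) = 0.052982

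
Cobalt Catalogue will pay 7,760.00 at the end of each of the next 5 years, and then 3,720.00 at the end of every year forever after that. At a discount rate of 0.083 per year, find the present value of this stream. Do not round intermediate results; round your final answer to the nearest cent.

PV of 5-year annuity: 7,760.00 × [1 − (1+0.083)^−5] / 0.083 = 30739.98568
Perpetuity value at year 5: 3,720.00 / 0.083 = 44819.27711
PV of perpetuity: 44819.27711 / (1+0.083)^5 = 30083.09841
Total PV = 30739.98568 + 30083.09841 = 60823.08408

60823.08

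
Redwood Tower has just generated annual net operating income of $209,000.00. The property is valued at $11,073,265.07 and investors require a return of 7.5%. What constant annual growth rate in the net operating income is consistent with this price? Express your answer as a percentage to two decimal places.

P = D₀(1+g)/(r−g) ⇒ P(r−g) = D₀(1+g) ⇒ g(P+D₀) = P·r − D₀
g = (P·r − D₀)/(P + D₀) = ($11,073,265.07×0.075 − $209,000.00) / ($11,073,265.07 + $209,000.00) = 0.055086

5.51%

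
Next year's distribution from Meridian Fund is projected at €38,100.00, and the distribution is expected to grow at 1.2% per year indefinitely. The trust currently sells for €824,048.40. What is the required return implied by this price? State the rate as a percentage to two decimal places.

P = D₁/(r − g) ⇒ r = D₁/P + g = €38,100.0000/€824,048.40 + 0.012 = 0.046235 + 0.012 = 0.058235

5.82%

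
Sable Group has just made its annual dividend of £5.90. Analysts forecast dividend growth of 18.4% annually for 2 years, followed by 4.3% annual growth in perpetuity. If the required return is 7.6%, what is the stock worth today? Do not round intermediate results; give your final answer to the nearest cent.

D_1 = 6.98560
D_2 = 8.27095
Terminal value at year 2: TV = D_2×(1+g_2)/(r−g_2) = 8.62660/0.033 = 261.41216
P_0 = D_1/(1+r)^1 + D_2/(1+r)^2 + TV/(1+r)^2
    = 6.49219 + 7.14383 + 225.78820 = 239.42422

£239.42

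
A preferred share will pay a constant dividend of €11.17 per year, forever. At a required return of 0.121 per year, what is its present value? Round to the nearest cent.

Level perpetuity: PV = C / r = €11.17 / 0.121 = €92.31

€92.31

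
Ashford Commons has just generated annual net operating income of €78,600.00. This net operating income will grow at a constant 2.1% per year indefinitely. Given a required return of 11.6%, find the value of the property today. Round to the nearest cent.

D₁ = D₀ × (1 + g) = €78,600.00 × 1.021 = €80,250.6000
Growing perpetuity: P = D₁ / (r − g) = €80,250.6000 / (0.116 − 0.021) = €844,743.16

€844743.16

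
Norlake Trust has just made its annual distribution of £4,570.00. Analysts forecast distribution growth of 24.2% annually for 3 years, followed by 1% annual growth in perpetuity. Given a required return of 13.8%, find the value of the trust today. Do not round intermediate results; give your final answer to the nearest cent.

£63249.66

D_1 = 5675.94000
D_2 = 7049.51748
D_3 = 8755.50071
Terminal value at year 3: TV = D_3×(1+g_2)/(r−g_2) = 8843.05572/0.128 = 69086.37279
P_0 = D_1/(1+r)^1 + D_2/(1+r)^2 + D_3/(1+r)^3 + TV/(1+r)^3
    = 4987.64499 + 5443.45789 + 5940.92680 + 46877.62554 = 63249.65522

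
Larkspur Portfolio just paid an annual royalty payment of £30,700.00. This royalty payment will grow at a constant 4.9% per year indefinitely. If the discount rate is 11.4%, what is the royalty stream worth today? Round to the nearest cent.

D₁ = D₀ × (1 + g) = £30,700.00 × 1.049 = £32,204.3000
Growing perpetuity: P = D₁ / (r − g) = £32,204.3000 / (0.114 − 0.049) = £495,450.77

£495450.77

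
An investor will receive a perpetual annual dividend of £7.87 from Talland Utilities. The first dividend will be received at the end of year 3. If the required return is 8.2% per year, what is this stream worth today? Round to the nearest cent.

Value at end of year 2: C / r = £7.87 / 0.082 = £95.9756
Discount to today: PV = £95.9756 / (1 + 0.082)^2 = £95.9756 / 1.170724 = £81.98

£81.98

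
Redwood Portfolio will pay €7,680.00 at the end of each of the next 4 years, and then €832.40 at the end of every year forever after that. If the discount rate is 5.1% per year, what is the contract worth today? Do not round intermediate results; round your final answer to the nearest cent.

€40546.52

PV of 4-year annuity: €7,680.00 × [1 − (1+0.051)^−4] / 0.051 = 27169.75916
Perpetuity value at year 4: €832.40 / 0.051 = 16321.56863
PV of perpetuity: 16321.56863 / (1+0.051)^4 = 13376.76296
Total PV = 27169.75916 + 13376.76296 = 40546.52212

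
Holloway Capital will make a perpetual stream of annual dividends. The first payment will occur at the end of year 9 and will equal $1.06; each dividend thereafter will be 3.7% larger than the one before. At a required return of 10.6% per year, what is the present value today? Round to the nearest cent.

$6.86

Value at end of year 8: C₁ / (r − g) = $1.06 / (0.106 − 0.037) = $15.3623
Discount to today: PV = $15.3623 / (1 + 0.106)^8 = $15.3623 / 2.238933 = $6.86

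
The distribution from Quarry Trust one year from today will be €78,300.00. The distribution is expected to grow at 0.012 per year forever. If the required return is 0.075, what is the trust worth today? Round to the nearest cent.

Growing perpetuity: P = D₁ / (r − g) = €78,300.0000 / (0.075 − 0.012) = €1,242,857.14

€1242857.14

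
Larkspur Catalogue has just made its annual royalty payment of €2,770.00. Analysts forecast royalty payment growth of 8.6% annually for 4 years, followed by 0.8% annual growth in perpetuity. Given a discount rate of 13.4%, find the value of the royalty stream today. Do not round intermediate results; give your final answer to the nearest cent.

D_1 = 3008.22000
D_2 = 3266.92692
D_3 = 3547.88264
D_4 = 3853.00054
Terminal value at year 4: TV = D_4×(1+g_2)/(r−g_2) = 3883.82455/0.126 = 30824.00433
P_0 = D_1/(1+r)^1 + D_2/(1+r)^2 + D_3/(1+r)^3 + D_4/(1+r)^4 + TV/(1+r)^4
    = 2652.75132 + 2540.46555 + 2432.93262 + 2329.95134 + 18639.61075 = 28595.71159

€28595.71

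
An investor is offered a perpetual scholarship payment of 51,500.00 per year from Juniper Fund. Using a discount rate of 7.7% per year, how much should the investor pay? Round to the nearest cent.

668831.17

Level perpetuity: PV = C / r = 51,500.00 / 0.077 = 668,831.17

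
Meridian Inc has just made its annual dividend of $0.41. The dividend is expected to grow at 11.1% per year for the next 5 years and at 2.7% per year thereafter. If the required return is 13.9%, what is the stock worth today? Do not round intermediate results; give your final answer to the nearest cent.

$5.22

D_1 = 0.45551
D_2 = 0.50607
D_3 = 0.56225
D_4 = 0.62465
D_5 = 0.69399
Terminal value at year 5: TV = D_5×(1+g_2)/(r−g_2) = 0.71273/0.112 = 6.36365
P_0 = D_1/(1+r)^1 + D_2/(1+r)^2 + D_3/(1+r)^3 + D_4/(1+r)^4 + D_5/(1+r)^5 + TV/(1+r)^5
    = 0.39992 + 0.39009 + 0.38050 + 0.37115 + 0.36202 + 3.31962 = 5.22330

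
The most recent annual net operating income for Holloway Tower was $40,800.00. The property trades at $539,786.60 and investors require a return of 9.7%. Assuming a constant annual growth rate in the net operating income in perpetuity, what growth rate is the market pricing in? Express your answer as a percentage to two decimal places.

1.99%

P = D₀(1+g)/(r−g) ⇒ P(r−g) = D₀(1+g) ⇒ g(P+D₀) = P·r − D₀
g = (P·r − D₀)/(P + D₀) = ($539,786.60×0.097 − $40,800.00) / ($539,786.60 + $40,800.00) = 0.019910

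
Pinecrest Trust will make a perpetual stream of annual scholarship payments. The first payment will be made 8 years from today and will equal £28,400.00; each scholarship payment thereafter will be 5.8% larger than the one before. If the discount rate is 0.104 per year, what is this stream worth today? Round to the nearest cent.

Value at end of year 7: C₁ / (r − g) = £28,400.00 / (0.104 − 0.058) = £617,391.3043
Discount to today: PV = £617,391.3043 / (1 + 0.104)^7 = £617,391.3043 / 1.998865 = £308,870.90

£308870.90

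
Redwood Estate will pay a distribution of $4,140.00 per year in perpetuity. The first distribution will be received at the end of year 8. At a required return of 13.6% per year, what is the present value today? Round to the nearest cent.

$12468.47

Value at end of year 7: C / r = $4,140.00 / 0.136 = $30,441.1765
Discount to today: PV = $30,441.1765 / (1 + 0.136)^7 = $30,441.1765 / 2.441453 = $12,468.47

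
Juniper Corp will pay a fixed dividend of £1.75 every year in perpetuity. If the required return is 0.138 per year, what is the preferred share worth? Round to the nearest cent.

£12.68

Level perpetuity: PV = C / r = £1.75 / 0.138 = £12.68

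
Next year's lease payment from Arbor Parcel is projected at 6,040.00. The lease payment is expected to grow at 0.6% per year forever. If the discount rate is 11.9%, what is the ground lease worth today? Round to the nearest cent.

Growing perpetuity: P = D₁ / (r − g) = 6,040.0000 / (0.119 − 0.006) = 53,451.33

53451.33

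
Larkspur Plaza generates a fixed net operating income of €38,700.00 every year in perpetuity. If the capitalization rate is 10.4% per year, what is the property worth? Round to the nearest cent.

€372115.38

Level perpetuity: PV = C / r = €38,700.00 / 0.104 = €372,115.38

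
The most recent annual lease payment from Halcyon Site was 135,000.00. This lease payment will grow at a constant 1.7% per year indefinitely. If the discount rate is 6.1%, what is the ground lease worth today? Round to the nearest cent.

3120340.91

D₁ = D₀ × (1 + g) = 135,000.00 × 1.017 = 137,295.0000
Growing perpetuity: P = D₁ / (r − g) = 137,295.0000 / (0.061 − 0.017) = 3,120,340.91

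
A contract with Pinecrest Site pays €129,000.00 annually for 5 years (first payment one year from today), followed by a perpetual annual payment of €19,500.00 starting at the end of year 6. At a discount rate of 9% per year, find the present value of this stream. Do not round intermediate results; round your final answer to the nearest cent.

PV of 5-year annuity: €129,000.00 × [1 − (1+0.09)^−5] / 0.09 = 501765.01297
Perpetuity value at year 5: €19,500.00 / 0.09 = 216666.66667
PV of perpetuity: 216666.66667 / (1+0.09)^5 = 140818.46703
Total PV = 501765.01297 + 140818.46703 = 642583.48000

€642583.48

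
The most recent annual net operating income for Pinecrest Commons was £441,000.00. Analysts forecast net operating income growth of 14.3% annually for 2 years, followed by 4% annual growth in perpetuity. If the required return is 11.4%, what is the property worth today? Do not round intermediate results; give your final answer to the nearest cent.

D_1 = 504063.00000
D_2 = 576144.00900
Terminal value at year 2: TV = D_2×(1+g_2)/(r−g_2) = 599189.76936/0.074 = 8097159.04541
P_0 = D_1/(1+r)^1 + D_2/(1+r)^2 + TV/(1+r)^2
    = 452480.25135 + 464259.36022 + 6524726.14368 = 7441465.75525

£7441465.76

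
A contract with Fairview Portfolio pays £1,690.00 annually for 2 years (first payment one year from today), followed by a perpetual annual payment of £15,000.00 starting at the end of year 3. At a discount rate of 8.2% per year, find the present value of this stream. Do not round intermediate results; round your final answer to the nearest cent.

£159256.50

PV of 2-year annuity: £1,690.00 × [1 − (1+0.082)^−2] / 0.082 = 3005.47354
Perpetuity value at year 2: £15,000.00 / 0.082 = 182926.82927
PV of perpetuity: 182926.82927 / (1+0.082)^2 = 156251.02865
Total PV = 3005.47354 + 156251.02865 = 159256.50219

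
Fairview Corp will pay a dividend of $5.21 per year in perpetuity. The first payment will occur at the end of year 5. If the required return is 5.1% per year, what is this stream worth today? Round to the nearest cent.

Value at end of year 4: C / r = $5.21 / 0.051 = $102.1569
Discount to today: PV = $102.1569 / (1 + 0.051)^4 = $102.1569 / 1.220143 = $83.73

$83.73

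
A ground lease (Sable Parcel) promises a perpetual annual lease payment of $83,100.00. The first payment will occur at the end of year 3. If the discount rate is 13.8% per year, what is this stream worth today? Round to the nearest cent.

Value at end of year 2: C / r = $83,100.00 / 0.138 = $602,173.9130
Discount to today: PV = $602,173.9130 / (1 + 0.138)^2 = $602,173.9130 / 1.295044 = $464,983.36

$464983.36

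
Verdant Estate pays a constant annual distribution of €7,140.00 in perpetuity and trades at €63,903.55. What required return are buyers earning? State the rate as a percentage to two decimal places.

11.17%

P = C/r ⇒ r = C/P = €7,140.00/€63,903.55 = 0.111731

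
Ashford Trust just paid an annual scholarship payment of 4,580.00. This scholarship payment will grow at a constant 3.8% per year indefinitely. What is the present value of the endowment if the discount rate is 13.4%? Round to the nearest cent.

49521.25

D₁ = D₀ × (1 + g) = 4,580.00 × 1.038 = 4,754.0400
Growing perpetuity: P = D₁ / (r − g) = 4,754.0400 / (0.134 − 0.038) = 49,521.25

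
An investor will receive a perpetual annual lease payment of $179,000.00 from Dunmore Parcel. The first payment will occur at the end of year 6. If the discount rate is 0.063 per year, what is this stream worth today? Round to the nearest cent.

$2093370.79

Value at end of year 5: C / r = $179,000.00 / 0.063 = $2,841,269.8413
Discount to today: PV = $2,841,269.8413 / (1 + 0.063)^5 = $2,841,269.8413 / 1.357270 = $2,093,370.79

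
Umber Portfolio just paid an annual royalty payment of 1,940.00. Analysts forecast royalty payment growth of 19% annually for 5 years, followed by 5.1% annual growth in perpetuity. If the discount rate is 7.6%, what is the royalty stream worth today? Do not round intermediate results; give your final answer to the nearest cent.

D_1 = 2308.60000
D_2 = 2747.23400
D_3 = 3269.20846
D_4 = 3890.35807
D_5 = 4629.52610
Terminal value at year 5: TV = D_5×(1+g_2)/(r−g_2) = 4865.63193/0.025 = 194625.27725
P_0 = D_1/(1+r)^1 + D_2/(1+r)^2 + D_3/(1+r)^3 + D_4/(1+r)^4 + D_5/(1+r)^5 + TV/(1+r)^5
    = 2145.53903 + 2372.85451 + 2624.25359 + 2902.28789 + 3209.77936 + 134939.12435 = 148193.83874

148193.84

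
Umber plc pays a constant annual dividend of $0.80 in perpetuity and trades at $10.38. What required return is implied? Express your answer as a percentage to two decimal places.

P = C/r ⇒ r = C/P = $0.80/$10.38 = 0.077071

7.71%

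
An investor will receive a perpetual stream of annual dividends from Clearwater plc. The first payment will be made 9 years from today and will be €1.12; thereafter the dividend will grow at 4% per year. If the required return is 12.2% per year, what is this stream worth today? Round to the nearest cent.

Value at end of year 8: C₁ / (r − g) = €1.12 / (0.122 − 0.04) = €13.6585
Discount to today: PV = €13.6585 / (1 + 0.122)^8 = €13.6585 / 2.511556 = €5.44

€5.44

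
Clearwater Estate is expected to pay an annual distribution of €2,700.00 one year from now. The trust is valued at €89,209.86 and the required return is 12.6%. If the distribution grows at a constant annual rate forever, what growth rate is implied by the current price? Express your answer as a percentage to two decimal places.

9.57%

P = D₁/(r−g) ⇒ g = r − D₁/P = 0.126 − €2,700.00/€89,209.86 = 0.095734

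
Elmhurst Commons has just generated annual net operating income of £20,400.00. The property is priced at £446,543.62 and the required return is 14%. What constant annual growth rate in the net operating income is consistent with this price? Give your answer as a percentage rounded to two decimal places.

9.02%

P = D₀(1+g)/(r−g) ⇒ P(r−g) = D₀(1+g) ⇒ g(P+D₀) = P·r − D₀
g = (P·r − D₀)/(P + D₀) = (£446,543.62×0.14 − £20,400.00) / (£446,543.62 + £20,400.00) = 0.090195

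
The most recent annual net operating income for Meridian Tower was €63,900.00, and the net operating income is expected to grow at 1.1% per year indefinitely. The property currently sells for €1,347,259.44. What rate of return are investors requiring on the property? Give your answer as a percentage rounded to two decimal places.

D₁ = €63,900.00 × 1.011 = €64,602.9000
P = D₁/(r − g) ⇒ r = D₁/P + g = €64,602.9000/€1,347,259.44 + 0.011 = 0.047951 + 0.011 = 0.058951

5.90%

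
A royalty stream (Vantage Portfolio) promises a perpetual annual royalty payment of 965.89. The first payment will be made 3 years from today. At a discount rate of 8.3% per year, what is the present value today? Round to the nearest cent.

Value at end of year 2: C / r = 965.89 / 0.083 = 11,637.2289
Discount to today: PV = 11,637.2289 / (1 + 0.083)^2 = 11,637.2289 / 1.172889 = 9,921.85

9921.85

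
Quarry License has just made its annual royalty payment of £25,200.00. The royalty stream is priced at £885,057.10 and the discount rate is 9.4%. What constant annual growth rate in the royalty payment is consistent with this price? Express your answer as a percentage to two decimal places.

P = D₀(1+g)/(r−g) ⇒ P(r−g) = D₀(1+g) ⇒ g(P+D₀) = P·r − D₀
g = (P·r − D₀)/(P + D₀) = (£885,057.10×0.094 − £25,200.00) / (£885,057.10 + £25,200.00) = 0.063713

6.37%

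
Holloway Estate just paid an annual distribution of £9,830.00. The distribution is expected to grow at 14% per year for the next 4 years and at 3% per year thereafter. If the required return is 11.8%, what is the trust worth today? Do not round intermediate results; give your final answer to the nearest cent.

D_1 = 11206.20000
D_2 = 12775.06800
D_3 = 14563.57752
D_4 = 16602.47837
Terminal value at year 4: TV = D_4×(1+g_2)/(r−g_2) = 17100.55272/0.088 = 194324.46277
P_0 = D_1/(1+r)^1 + D_2/(1+r)^2 + D_3/(1+r)^3 + D_4/(1+r)^4 + TV/(1+r)^4
    = 10023.43470 + 10220.67582 + 10421.79824 + 10626.87835 + 124382.78066 = 165675.56777

£165675.57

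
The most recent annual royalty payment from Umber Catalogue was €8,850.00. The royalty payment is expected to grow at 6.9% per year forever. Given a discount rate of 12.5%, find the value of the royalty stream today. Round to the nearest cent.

€168940.18

D₁ = D₀ × (1 + g) = €8,850.00 × 1.069 = €9,460.6500
Growing perpetuity: P = D₁ / (r − g) = €9,460.6500 / (0.125 − 0.069) = €168,940.18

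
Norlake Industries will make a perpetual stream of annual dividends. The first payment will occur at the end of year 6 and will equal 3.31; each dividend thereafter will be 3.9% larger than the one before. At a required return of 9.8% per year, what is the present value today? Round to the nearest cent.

Value at end of year 5: C₁ / (r − g) = 3.31 / (0.098 − 0.039) = 56.1017
Discount to today: PV = 56.1017 / (1 + 0.098)^5 = 56.1017 / 1.595922 = 35.15

35.15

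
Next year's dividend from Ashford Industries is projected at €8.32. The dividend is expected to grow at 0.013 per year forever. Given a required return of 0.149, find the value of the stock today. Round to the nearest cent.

€61.18

Growing perpetuity: P = D₁ / (r − g) = €8.3200 / (0.149 − 0.013) = €61.18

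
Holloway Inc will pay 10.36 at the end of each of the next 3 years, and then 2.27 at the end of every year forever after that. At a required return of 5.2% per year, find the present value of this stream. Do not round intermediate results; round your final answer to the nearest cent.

PV of 3-year annuity: 10.36 × [1 − (1+0.052)^−3] / 0.052 = 28.10745
Perpetuity value at year 3: 2.27 / 0.052 = 43.65385
PV of perpetuity: 43.65385 / (1+0.052)^3 = 37.49517
Total PV = 28.10745 + 37.49517 = 65.60262

65.60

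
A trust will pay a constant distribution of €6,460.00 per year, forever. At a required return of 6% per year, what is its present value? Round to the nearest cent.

Level perpetuity: PV = C / r = €6,460.00 / 0.06 = €107,666.67

€107666.67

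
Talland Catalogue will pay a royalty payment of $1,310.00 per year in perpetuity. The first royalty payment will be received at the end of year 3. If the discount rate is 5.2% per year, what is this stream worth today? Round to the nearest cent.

Value at end of year 2: C / r = $1,310.00 / 0.052 = $25,192.3077
Discount to today: PV = $25,192.3077 / (1 + 0.052)^2 = $25,192.3077 / 1.106704 = $22,763.37

$22763.37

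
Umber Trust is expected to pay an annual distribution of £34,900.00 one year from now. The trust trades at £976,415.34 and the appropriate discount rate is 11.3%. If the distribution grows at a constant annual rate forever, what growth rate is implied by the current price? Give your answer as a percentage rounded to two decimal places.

P = D₁/(r−g) ⇒ g = r − D₁/P = 0.113 − £34,900.00/£976,415.34 = 0.077257

7.73%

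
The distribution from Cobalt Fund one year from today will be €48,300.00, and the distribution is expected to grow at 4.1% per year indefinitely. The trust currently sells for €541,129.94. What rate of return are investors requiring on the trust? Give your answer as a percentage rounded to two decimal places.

13.03%

P = D₁/(r − g) ⇒ r = D₁/P + g = €48,300.0000/€541,129.94 + 0.041 = 0.089258 + 0.041 = 0.130258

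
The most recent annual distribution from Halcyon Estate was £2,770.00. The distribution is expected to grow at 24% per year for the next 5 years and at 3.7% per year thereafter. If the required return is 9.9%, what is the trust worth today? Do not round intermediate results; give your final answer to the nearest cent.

£104905.23

D_1 = 3434.80000
D_2 = 4259.15200
D_3 = 5281.34848
D_4 = 6548.87212
D_5 = 8120.60142
Terminal value at year 5: TV = D_5×(1+g_2)/(r−g_2) = 8421.06368/0.062 = 135823.60767
P_0 = D_1/(1+r)^1 + D_2/(1+r)^2 + D_3/(1+r)^3 + D_4/(1+r)^4 + D_5/(1+r)^5 + TV/(1+r)^5
    = 3125.38672 + 3526.36900 + 3978.79668 + 4489.27014 + 5065.23656 + 84720.16631 = 104905.22541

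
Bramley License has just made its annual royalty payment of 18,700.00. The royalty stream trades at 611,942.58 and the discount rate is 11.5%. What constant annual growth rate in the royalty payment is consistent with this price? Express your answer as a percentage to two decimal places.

P = D₀(1+g)/(r−g) ⇒ P(r−g) = D₀(1+g) ⇒ g(P+D₀) = P·r − D₀
g = (P·r − D₀)/(P + D₀) = (611,942.58×0.115 − 18,700.00) / (611,942.58 + 18,700.00) = 0.081938

8.19%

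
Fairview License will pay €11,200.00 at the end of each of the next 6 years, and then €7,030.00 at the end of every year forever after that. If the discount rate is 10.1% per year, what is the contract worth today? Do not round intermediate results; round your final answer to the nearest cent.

PV of 6-year annuity: €11,200.00 × [1 − (1+0.101)^−6] / 0.101 = 48636.30447
Perpetuity value at year 6: €7,030.00 / 0.101 = 69603.96040
PV of perpetuity: 69603.96040 / (1+0.101)^6 = 39075.99428
Total PV = 48636.30447 + 39075.99428 = 87712.29876

€87712.30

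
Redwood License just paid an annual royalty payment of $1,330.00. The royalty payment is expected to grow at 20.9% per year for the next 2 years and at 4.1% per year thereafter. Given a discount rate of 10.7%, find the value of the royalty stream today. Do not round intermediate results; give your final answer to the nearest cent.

$28060.58

D_1 = 1607.97000
D_2 = 1944.03573
Terminal value at year 2: TV = D_2×(1+g_2)/(r−g_2) = 2023.74119/0.066 = 30662.74538
P_0 = D_1/(1+r)^1 + D_2/(1+r)^2 + TV/(1+r)^2
    = 1452.54743 + 1586.38648 + 25021.64136 = 28060.57526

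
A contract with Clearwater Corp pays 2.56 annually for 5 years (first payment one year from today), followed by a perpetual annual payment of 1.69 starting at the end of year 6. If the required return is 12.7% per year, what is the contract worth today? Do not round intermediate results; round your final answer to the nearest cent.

PV of 5-year annuity: 2.56 × [1 − (1+0.127)^−5] / 0.127 = 9.07041
Perpetuity value at year 5: 1.69 / 0.127 = 13.30709
PV of perpetuity: 13.30709 / (1+0.127)^5 = 7.31920
Total PV = 9.07041 + 7.31920 = 16.38961

16.39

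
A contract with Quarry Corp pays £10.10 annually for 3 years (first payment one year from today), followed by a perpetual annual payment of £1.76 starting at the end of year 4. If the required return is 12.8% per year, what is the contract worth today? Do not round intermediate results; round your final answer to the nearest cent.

PV of 3-year annuity: £10.10 × [1 − (1+0.128)^−3] / 0.128 = 23.92886
Perpetuity value at year 3: £1.76 / 0.128 = 13.75000
PV of perpetuity: 13.75000 / (1+0.128)^3 = 9.58022
Total PV = 23.92886 + 9.58022 = 33.50908

£33.51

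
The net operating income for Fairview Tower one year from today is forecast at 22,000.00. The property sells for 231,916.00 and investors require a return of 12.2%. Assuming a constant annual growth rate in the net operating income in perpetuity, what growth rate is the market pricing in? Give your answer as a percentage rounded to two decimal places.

2.71%

P = D₁/(r−g) ⇒ g = r − D₁/P = 0.122 − 22,000.00/231,916.00 = 0.027138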